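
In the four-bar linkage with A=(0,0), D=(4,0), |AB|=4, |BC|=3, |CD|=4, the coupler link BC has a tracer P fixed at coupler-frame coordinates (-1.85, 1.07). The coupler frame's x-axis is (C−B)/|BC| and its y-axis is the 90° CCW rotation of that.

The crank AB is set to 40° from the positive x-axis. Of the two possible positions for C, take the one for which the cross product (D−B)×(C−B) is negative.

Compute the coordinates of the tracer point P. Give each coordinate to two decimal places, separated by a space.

5.18 2.26

A=(0,0), D=(4.00,0)
B = A + 4.00·(cos40°, sin40°) = (3.0642, 2.5712)
|BD| = 2.7362
circle(B,3.00) ∩ circle(D,4.00): a=0.0889, h=2.9987
  candidates: C₊=(5.9124,3.5132) cross=8.205; C₋=(0.2767,1.4620) cross=-8.205
  mode - wants cross < 0 → take C=(0.2767,1.4620) (cross=-8.205)
ex = (C−B)/|BC| = (-0.9291,-0.3697); ey = (0.3697,-0.9291)
P = B + -1.85·ex + 1.07·ey = (5.1787,2.2610)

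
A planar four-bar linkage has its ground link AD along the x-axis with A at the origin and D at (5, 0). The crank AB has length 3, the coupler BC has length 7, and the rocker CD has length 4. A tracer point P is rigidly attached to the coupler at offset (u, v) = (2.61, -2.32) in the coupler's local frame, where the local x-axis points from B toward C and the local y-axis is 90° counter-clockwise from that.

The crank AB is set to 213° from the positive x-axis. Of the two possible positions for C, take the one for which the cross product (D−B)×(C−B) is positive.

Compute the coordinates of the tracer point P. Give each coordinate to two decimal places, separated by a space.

0.97 -1.53

A=(0,0), D=(5.00,0)
B = A + 3.00·(cos213°, sin213°) = (-2.5160, -1.6339)
|BD| = 7.6916
circle(B,7.00) ∩ circle(D,4.00): a=5.9910, h=3.6205
  candidates: C₊=(2.5691,3.1766) cross=27.847; C₋=(4.1073,-3.8991) cross=-27.847
  mode + wants cross > 0 → take C=(2.5691,3.1766) (cross=27.847)
ex = (C−B)/|BC| = (0.7264,0.6872); ey = (-0.6872,0.7264)
P = B + 2.61·ex + -2.32·ey = (0.9744,-1.5256)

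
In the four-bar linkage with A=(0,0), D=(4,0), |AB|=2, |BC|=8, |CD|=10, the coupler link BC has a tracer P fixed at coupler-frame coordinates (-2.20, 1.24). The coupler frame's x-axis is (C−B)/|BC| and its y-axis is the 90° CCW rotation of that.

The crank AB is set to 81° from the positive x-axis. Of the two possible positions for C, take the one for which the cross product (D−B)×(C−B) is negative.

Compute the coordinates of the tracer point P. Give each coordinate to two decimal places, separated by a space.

2.74 2.69

A=(0,0), D=(4.00,0)
B = A + 2.00·(cos81°, sin81°) = (0.3129, 1.9754)
|BD| = 4.1829
circle(B,8.00) ∩ circle(D,10.00): a=-2.2117, h=7.6882
  candidates: C₊=(1.9940,9.7967) cross=32.159; C₋=(-5.2674,-3.7570) cross=-32.159
  mode - wants cross < 0 → take C=(-5.2674,-3.7570) (cross=-32.159)
ex = (C−B)/|BC| = (-0.6975,-0.7166); ey = (0.7166,-0.6975)
P = B + -2.20·ex + 1.24·ey = (2.7360,2.6869)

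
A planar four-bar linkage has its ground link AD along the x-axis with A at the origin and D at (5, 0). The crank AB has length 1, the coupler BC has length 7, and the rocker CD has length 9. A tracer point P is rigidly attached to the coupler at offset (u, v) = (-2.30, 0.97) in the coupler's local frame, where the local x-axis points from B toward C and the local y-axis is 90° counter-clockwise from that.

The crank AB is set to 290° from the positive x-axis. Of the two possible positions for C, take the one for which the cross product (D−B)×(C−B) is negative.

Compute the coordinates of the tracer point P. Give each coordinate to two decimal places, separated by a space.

A=(0,0), D=(5.00,0)
B = A + 1.00·(cos290°, sin290°) = (0.3420, -0.9397)
|BD| = 4.7518
circle(B,7.00) ∩ circle(D,9.00): a=-0.9912, h=6.9295
  candidates: C₊=(-2.0000,5.6569) cross=32.928; C₋=(0.7407,-7.9283) cross=-32.928
  mode - wants cross < 0 → take C=(0.7407,-7.9283) (cross=-32.928)
ex = (C−B)/|BC| = (0.0570,-0.9984); ey = (0.9984,0.0570)
P = B + -2.30·ex + 0.97·ey = (1.1794,1.4118)

1.18 1.41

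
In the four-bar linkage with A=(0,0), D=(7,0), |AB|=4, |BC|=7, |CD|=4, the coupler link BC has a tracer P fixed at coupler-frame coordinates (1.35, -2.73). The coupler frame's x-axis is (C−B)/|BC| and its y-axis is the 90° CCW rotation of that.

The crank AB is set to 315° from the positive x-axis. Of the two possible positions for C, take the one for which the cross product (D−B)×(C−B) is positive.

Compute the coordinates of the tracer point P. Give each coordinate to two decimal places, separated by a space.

A=(0,0), D=(7.00,0)
B = A + 4.00·(cos315°, sin315°) = (2.8284, -2.8284)
|BD| = 5.0400
circle(B,7.00) ∩ circle(D,4.00): a=5.7938, h=3.9283
  candidates: C₊=(5.4193,3.6744) cross=19.799; C₋=(9.8284,-2.8284) cross=-19.799
  mode + wants cross > 0 → take C=(5.4193,3.6744) (cross=19.799)
ex = (C−B)/|BC| = (0.3701,0.9290); ey = (-0.9290,0.3701)
P = B + 1.35·ex + -2.73·ey = (5.8642,-2.5848)

5.86 -2.58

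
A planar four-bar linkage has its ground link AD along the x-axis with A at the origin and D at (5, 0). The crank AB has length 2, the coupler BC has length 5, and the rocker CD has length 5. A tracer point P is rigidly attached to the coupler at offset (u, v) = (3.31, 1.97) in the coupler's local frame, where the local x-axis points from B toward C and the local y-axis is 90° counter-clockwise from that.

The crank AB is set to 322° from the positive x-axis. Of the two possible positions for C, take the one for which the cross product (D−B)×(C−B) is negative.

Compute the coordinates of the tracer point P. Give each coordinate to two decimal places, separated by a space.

5.24 -2.43

A=(0,0), D=(5.00,0)
B = A + 2.00·(cos322°, sin322°) = (1.5760, -1.2313)
|BD| = 3.6387
circle(B,5.00) ∩ circle(D,5.00): a=1.8193, h=4.6573
  candidates: C₊=(1.7120,3.7668) cross=16.946; C₋=(4.8640,-4.9982) cross=-16.946
  mode - wants cross < 0 → take C=(4.8640,-4.9982) (cross=-16.946)
ex = (C−B)/|BC| = (0.6576,-0.7534); ey = (0.7534,0.6576)
P = B + 3.31·ex + 1.97·ey = (5.2368,-2.4295)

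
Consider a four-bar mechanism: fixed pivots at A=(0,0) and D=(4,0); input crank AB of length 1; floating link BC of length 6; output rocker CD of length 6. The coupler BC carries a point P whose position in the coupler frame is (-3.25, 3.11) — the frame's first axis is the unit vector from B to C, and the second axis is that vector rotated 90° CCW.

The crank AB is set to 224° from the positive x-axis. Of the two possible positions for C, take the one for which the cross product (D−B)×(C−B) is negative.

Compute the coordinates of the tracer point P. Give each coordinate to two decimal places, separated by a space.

0.21 3.71

A=(0,0), D=(4.00,0)
B = A + 1.00·(cos224°, sin224°) = (-0.7193, -0.6947)
|BD| = 4.7702
circle(B,6.00) ∩ circle(D,6.00): a=2.3851, h=5.5056
  candidates: C₊=(0.8386,5.0996) cross=26.263; C₋=(2.4421,-5.7942) cross=-26.263
  mode - wants cross < 0 → take C=(2.4421,-5.7942) (cross=-26.263)
ex = (C−B)/|BC| = (0.5269,-0.8499); ey = (0.8499,0.5269)
P = B + -3.25·ex + 3.11·ey = (0.2115,3.7063)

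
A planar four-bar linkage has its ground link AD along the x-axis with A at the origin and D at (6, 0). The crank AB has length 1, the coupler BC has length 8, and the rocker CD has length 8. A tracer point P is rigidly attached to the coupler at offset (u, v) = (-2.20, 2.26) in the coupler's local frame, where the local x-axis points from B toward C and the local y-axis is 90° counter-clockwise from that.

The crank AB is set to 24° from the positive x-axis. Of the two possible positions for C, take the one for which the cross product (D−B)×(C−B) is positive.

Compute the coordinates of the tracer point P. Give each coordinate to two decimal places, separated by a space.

-2.03 -0.73

A=(0,0), D=(6.00,0)
B = A + 1.00·(cos24°, sin24°) = (0.9135, 0.4067)
|BD| = 5.1027
circle(B,8.00) ∩ circle(D,8.00): a=2.5513, h=7.5823
  candidates: C₊=(4.0612,7.7615) cross=38.690; C₋=(2.8524,-7.3548) cross=-38.690
  mode + wants cross > 0 → take C=(4.0612,7.7615) (cross=38.690)
ex = (C−B)/|BC| = (0.3935,0.9193); ey = (-0.9193,0.3935)
P = B + -2.20·ex + 2.26·ey = (-2.0298,-0.7266)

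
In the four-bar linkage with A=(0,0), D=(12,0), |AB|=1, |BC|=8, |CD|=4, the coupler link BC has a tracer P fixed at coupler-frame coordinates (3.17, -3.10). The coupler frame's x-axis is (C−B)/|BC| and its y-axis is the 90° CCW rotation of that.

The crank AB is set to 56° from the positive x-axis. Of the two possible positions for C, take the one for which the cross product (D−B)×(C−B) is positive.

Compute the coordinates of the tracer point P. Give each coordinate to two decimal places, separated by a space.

A=(0,0), D=(12.00,0)
B = A + 1.00·(cos56°, sin56°) = (0.5592, 0.8290)
|BD| = 11.4708
circle(B,8.00) ∩ circle(D,4.00): a=7.8277, h=1.6515
  candidates: C₊=(8.4858,1.9105) cross=18.944; C₋=(8.2470,-1.3839) cross=-18.944
  mode + wants cross > 0 → take C=(8.4858,1.9105) (cross=18.944)
ex = (C−B)/|BC| = (0.9908,0.1352); ey = (-0.1352,0.9908)
P = B + 3.17·ex + -3.10·ey = (4.1192,-1.8140)

4.12 -1.81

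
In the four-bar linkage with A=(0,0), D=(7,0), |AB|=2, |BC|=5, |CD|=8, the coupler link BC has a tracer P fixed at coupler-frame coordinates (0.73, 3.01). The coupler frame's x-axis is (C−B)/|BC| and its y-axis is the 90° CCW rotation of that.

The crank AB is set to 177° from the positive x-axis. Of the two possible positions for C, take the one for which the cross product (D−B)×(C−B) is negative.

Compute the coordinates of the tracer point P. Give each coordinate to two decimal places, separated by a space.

1.01 0.83

A=(0,0), D=(7.00,0)
B = A + 2.00·(cos177°, sin177°) = (-1.9973, 0.1047)
|BD| = 8.9979
circle(B,5.00) ∩ circle(D,8.00): a=2.3318, h=4.4230
  candidates: C₊=(0.3858,4.5002) cross=39.798; C₋=(0.2829,-4.3452) cross=-39.798
  mode - wants cross < 0 → take C=(0.2829,-4.3452) (cross=-39.798)
ex = (C−B)/|BC| = (0.4560,-0.8900); ey = (0.8900,0.4560)
P = B + 0.73·ex + 3.01·ey = (1.0144,0.8276)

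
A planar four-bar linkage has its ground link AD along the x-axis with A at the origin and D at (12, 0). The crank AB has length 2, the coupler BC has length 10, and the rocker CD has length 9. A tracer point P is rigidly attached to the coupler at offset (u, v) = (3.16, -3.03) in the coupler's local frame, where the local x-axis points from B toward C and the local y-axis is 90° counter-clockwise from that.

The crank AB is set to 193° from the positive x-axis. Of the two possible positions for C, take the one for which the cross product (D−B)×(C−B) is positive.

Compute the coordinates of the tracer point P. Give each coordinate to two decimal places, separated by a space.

A=(0,0), D=(12.00,0)
B = A + 2.00·(cos193°, sin193°) = (-1.9487, -0.4499)
|BD| = 13.9560
circle(B,10.00) ∩ circle(D,9.00): a=7.6587, h=6.4299
  candidates: C₊=(5.4987,6.2236) cross=89.736; C₋=(5.9133,-6.6296) cross=-89.736
  mode + wants cross > 0 → take C=(5.4987,6.2236) (cross=89.736)
ex = (C−B)/|BC| = (0.7447,0.6673); ey = (-0.6673,0.7447)
P = B + 3.16·ex + -3.03·ey = (2.4267,-0.5977)

2.43 -0.60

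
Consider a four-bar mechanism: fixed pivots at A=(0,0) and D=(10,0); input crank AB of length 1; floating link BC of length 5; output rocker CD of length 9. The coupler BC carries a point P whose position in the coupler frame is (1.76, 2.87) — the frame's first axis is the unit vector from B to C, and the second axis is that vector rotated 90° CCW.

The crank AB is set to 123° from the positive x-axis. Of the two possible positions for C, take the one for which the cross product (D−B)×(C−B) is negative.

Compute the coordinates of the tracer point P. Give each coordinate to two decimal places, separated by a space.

A=(0,0), D=(10.00,0)
B = A + 1.00·(cos123°, sin123°) = (-0.5446, 0.8387)
|BD| = 10.5779
circle(B,5.00) ∩ circle(D,9.00): a=2.6420, h=4.2450
  candidates: C₊=(2.4256,4.8608) cross=44.903; C₋=(1.7524,-3.6024) cross=-44.903
  mode - wants cross < 0 → take C=(1.7524,-3.6024) (cross=-44.903)
ex = (C−B)/|BC| = (0.4594,-0.8882); ey = (0.8882,0.4594)
P = B + 1.76·ex + 2.87·ey = (2.8131,0.5939)

2.81 0.59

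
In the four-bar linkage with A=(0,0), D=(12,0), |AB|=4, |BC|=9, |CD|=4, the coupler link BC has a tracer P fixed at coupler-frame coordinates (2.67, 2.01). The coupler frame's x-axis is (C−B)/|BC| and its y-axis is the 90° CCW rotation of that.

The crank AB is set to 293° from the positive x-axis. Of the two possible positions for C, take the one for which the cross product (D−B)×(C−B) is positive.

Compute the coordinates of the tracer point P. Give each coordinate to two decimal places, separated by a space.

2.36 -0.44

A=(0,0), D=(12.00,0)
B = A + 4.00·(cos293°, sin293°) = (1.5629, -3.6820)
|BD| = 11.0675
circle(B,9.00) ∩ circle(D,4.00): a=8.4703, h=3.0421
  candidates: C₊=(8.5386,2.0047) cross=33.668; C₋=(10.5628,-3.7329) cross=-33.668
  mode + wants cross > 0 → take C=(8.5386,2.0047) (cross=33.668)
ex = (C−B)/|BC| = (0.7751,0.6319); ey = (-0.6319,0.7751)
P = B + 2.67·ex + 2.01·ey = (2.3623,-0.4370)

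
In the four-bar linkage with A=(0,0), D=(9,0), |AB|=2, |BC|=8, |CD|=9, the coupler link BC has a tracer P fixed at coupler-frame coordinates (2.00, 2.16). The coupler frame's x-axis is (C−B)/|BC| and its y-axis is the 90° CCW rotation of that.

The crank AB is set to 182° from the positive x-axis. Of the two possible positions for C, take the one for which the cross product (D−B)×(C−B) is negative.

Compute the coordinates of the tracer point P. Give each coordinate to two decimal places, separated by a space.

0.93 -0.39

A=(0,0), D=(9.00,0)
B = A + 2.00·(cos182°, sin182°) = (-1.9988, -0.0698)
|BD| = 10.9990
circle(B,8.00) ∩ circle(D,9.00): a=4.7267, h=6.4543
  candidates: C₊=(2.6869,6.4144) cross=70.991; C₋=(2.7688,-6.4940) cross=-70.991
  mode - wants cross < 0 → take C=(2.7688,-6.4940) (cross=-70.991)
ex = (C−B)/|BC| = (0.5959,-0.8030); ey = (0.8030,0.5959)
P = B + 2.00·ex + 2.16·ey = (0.9276,-0.3886)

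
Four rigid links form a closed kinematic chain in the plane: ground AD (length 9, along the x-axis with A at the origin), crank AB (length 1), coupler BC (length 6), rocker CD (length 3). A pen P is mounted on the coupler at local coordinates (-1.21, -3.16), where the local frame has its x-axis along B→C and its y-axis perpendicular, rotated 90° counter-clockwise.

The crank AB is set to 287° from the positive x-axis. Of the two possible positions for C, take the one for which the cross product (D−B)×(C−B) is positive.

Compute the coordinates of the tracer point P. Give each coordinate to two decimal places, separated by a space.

-0.03 -4.33

A=(0,0), D=(9.00,0)
B = A + 1.00·(cos287°, sin287°) = (0.2924, -0.9563)
|BD| = 8.7600
circle(B,6.00) ∩ circle(D,3.00): a=5.9211, h=0.9699
  candidates: C₊=(6.0722,0.6542) cross=8.496; C₋=(6.2840,-1.2740) cross=-8.496
  mode + wants cross > 0 → take C=(6.0722,0.6542) (cross=8.496)
ex = (C−B)/|BC| = (0.9633,0.2684); ey = (-0.2684,0.9633)
P = B + -1.21·ex + -3.16·ey = (-0.0250,-4.3251)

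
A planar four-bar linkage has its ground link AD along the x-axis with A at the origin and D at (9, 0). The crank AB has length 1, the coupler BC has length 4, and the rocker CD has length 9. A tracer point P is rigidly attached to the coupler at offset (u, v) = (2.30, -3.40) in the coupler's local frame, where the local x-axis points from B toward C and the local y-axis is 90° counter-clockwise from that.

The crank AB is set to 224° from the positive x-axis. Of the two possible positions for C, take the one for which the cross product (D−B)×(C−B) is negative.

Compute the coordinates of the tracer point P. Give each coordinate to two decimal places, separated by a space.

A=(0,0), D=(9.00,0)
B = A + 1.00·(cos224°, sin224°) = (-0.7193, -0.6947)
|BD| = 9.7441
circle(B,4.00) ∩ circle(D,9.00): a=1.5367, h=3.6930
  candidates: C₊=(0.5502,3.0985) cross=35.985; C₋=(1.0768,-4.2687) cross=-35.985
  mode - wants cross < 0 → take C=(1.0768,-4.2687) (cross=-35.985)
ex = (C−B)/|BC| = (0.4490,-0.8935); ey = (0.8935,0.4490)
P = B + 2.30·ex + -3.40·ey = (-2.7246,-4.2764)

-2.72 -4.28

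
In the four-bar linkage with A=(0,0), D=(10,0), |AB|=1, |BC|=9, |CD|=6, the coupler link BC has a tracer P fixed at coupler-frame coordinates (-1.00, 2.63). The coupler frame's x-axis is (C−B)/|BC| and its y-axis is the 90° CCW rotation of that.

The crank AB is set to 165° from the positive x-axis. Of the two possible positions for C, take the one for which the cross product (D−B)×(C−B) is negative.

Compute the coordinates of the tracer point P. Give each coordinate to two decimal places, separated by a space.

-0.30 2.99

A=(0,0), D=(10.00,0)
B = A + 1.00·(cos165°, sin165°) = (-0.9659, 0.2588)
|BD| = 10.9690
circle(B,9.00) ∩ circle(D,6.00): a=7.5357, h=4.9206
  candidates: C₊=(6.6838,5.0003) cross=53.975; C₋=(6.4516,-4.8383) cross=-53.975
  mode - wants cross < 0 → take C=(6.4516,-4.8383) (cross=-53.975)
ex = (C−B)/|BC| = (0.8242,-0.5663); ey = (0.5663,0.8242)
P = B + -1.00·ex + 2.63·ey = (-0.3006,2.9927)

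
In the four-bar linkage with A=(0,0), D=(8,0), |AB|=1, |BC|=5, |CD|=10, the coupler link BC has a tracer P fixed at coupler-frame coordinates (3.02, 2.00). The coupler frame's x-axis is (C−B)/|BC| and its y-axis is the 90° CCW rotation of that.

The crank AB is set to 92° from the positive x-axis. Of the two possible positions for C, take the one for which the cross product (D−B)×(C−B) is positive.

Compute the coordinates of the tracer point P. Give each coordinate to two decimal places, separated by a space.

-2.01 4.03

A=(0,0), D=(8.00,0)
B = A + 1.00·(cos92°, sin92°) = (-0.0349, 0.9994)
|BD| = 8.0968
circle(B,5.00) ∩ circle(D,10.00): a=-0.5830, h=4.9659
  candidates: C₊=(-0.0005,5.9993) cross=40.208; C₋=(-1.2264,-3.8566) cross=-40.208
  mode + wants cross > 0 → take C=(-0.0005,5.9993) (cross=40.208)
ex = (C−B)/|BC| = (0.0069,1.0000); ey = (-1.0000,0.0069)
P = B + 3.02·ex + 2.00·ey = (-2.0141,4.0331)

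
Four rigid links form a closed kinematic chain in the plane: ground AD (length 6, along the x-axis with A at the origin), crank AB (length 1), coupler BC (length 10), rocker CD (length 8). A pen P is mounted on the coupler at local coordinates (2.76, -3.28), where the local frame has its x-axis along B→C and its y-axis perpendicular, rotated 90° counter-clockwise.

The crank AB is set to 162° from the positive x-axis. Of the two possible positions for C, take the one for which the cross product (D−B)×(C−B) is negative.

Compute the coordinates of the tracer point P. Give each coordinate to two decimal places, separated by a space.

-2.07 -3.83

A=(0,0), D=(6.00,0)
B = A + 1.00·(cos162°, sin162°) = (-0.9511, 0.3090)
|BD| = 6.9579
circle(B,10.00) ∩ circle(D,8.00): a=6.0659, h=7.9501
  candidates: C₊=(5.4620,7.9819) cross=55.316; C₋=(4.7558,-7.9027) cross=-55.316
  mode - wants cross < 0 → take C=(4.7558,-7.9027) (cross=-55.316)
ex = (C−B)/|BC| = (0.5707,-0.8212); ey = (0.8212,0.5707)
P = B + 2.76·ex + -3.28·ey = (-2.0694,-3.8293)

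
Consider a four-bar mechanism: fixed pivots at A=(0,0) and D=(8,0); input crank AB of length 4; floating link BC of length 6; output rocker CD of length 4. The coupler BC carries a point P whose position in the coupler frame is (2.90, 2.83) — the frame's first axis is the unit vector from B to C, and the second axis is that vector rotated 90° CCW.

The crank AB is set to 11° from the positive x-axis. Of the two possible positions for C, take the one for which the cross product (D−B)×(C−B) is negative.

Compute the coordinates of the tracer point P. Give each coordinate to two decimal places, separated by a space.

7.94 0.20

A=(0,0), D=(8.00,0)
B = A + 4.00·(cos11°, sin11°) = (3.9265, 0.7632)
|BD| = 4.1444
circle(B,6.00) ∩ circle(D,4.00): a=4.4851, h=3.9855
  candidates: C₊=(9.0689,3.8545) cross=16.517; C₋=(7.6009,-3.9800) cross=-16.517
  mode - wants cross < 0 → take C=(7.6009,-3.9800) (cross=-16.517)
ex = (C−B)/|BC| = (0.6124,-0.7905); ey = (0.7905,0.6124)
P = B + 2.90·ex + 2.83·ey = (7.9397,0.2037)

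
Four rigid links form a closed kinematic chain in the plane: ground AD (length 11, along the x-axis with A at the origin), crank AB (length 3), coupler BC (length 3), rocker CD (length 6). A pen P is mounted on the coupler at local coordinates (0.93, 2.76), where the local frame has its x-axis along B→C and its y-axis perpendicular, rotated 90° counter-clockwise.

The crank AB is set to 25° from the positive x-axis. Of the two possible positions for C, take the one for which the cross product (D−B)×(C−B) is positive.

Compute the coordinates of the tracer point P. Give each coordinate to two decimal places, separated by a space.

2.54 4.18

A=(0,0), D=(11.00,0)
B = A + 3.00·(cos25°, sin25°) = (2.7189, 1.2679)
|BD| = 8.3776
circle(B,3.00) ∩ circle(D,6.00): a=2.5773, h=1.5354
  candidates: C₊=(5.4989,2.3955) cross=12.863; C₋=(5.0342,-0.6399) cross=-12.863
  mode + wants cross > 0 → take C=(5.4989,2.3955) (cross=12.863)
ex = (C−B)/|BC| = (0.9267,0.3759); ey = (-0.3759,0.9267)
P = B + 0.93·ex + 2.76·ey = (2.5433,4.1750)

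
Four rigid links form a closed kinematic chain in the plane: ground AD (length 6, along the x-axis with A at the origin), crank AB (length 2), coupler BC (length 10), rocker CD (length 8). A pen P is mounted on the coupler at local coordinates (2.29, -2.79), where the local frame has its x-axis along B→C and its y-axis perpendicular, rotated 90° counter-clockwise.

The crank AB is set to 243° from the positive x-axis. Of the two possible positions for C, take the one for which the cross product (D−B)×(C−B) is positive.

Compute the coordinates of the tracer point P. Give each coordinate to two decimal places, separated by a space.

A=(0,0), D=(6.00,0)
B = A + 2.00·(cos243°, sin243°) = (-0.9080, -1.7820)
|BD| = 7.1341
circle(B,10.00) ∩ circle(D,8.00): a=6.0901, h=7.9316
  candidates: C₊=(3.0079,7.4194) cross=56.585; C₋=(6.9703,-7.9409) cross=-56.585
  mode + wants cross > 0 → take C=(3.0079,7.4194) (cross=56.585)
ex = (C−B)/|BC| = (0.3916,0.9201); ey = (-0.9201,0.3916)
P = B + 2.29·ex + -2.79·ey = (2.5559,-0.7674)

2.56 -0.77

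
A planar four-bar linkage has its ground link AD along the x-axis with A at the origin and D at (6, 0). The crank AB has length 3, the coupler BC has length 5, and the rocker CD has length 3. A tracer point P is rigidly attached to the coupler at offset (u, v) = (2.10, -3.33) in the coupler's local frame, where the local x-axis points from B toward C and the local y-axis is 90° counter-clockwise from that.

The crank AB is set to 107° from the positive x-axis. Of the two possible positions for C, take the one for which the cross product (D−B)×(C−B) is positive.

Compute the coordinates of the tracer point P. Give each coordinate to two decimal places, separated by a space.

A=(0,0), D=(6.00,0)
B = A + 3.00·(cos107°, sin107°) = (-0.8771, 2.8689)
|BD| = 7.4515
circle(B,5.00) ∩ circle(D,3.00): a=4.7994, h=1.4022
  candidates: C₊=(4.0921,2.3152) cross=10.448; C₋=(3.0124,-0.2730) cross=-10.448
  mode + wants cross > 0 → take C=(4.0921,2.3152) (cross=10.448)
ex = (C−B)/|BC| = (0.9938,-0.1107); ey = (0.1107,0.9938)
P = B + 2.10·ex + -3.33·ey = (0.8412,-0.6732)

0.84 -0.67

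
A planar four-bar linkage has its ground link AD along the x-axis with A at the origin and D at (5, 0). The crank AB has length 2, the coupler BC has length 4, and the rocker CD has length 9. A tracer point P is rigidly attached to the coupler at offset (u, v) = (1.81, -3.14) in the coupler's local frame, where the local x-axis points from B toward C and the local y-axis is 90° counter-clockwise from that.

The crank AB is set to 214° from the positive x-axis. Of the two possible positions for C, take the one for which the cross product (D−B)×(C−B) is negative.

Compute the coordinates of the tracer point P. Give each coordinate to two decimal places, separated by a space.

-5.10 -2.26

A=(0,0), D=(5.00,0)
B = A + 2.00·(cos214°, sin214°) = (-1.6581, -1.1184)
|BD| = 6.7514
circle(B,4.00) ∩ circle(D,9.00): a=-1.4382, h=3.7325
  candidates: C₊=(-3.6947,2.3243) cross=25.200; C₋=(-2.4581,-5.0376) cross=-25.200
  mode - wants cross < 0 → take C=(-2.4581,-5.0376) (cross=-25.200)
ex = (C−B)/|BC| = (-0.2000,-0.9798); ey = (0.9798,-0.2000)
P = B + 1.81·ex + -3.14·ey = (-5.0966,-2.2638)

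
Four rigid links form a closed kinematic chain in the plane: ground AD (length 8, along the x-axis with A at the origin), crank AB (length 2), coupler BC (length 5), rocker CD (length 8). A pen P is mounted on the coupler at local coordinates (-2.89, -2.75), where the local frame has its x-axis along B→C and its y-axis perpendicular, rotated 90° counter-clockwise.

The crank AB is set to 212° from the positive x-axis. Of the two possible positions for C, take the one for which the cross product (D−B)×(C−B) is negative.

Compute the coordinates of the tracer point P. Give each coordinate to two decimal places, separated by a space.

-5.67 -0.71

A=(0,0), D=(8.00,0)
B = A + 2.00·(cos212°, sin212°) = (-1.6961, -1.0598)
|BD| = 9.7538
circle(B,5.00) ∩ circle(D,8.00): a=2.8777, h=4.0889
  candidates: C₊=(0.7203,3.3175) cross=39.882; C₋=(1.6089,-4.8118) cross=-39.882
  mode - wants cross < 0 → take C=(1.6089,-4.8118) (cross=-39.882)
ex = (C−B)/|BC| = (0.6610,-0.7504); ey = (0.7504,0.6610)
P = B + -2.89·ex + -2.75·ey = (-5.6699,-0.7089)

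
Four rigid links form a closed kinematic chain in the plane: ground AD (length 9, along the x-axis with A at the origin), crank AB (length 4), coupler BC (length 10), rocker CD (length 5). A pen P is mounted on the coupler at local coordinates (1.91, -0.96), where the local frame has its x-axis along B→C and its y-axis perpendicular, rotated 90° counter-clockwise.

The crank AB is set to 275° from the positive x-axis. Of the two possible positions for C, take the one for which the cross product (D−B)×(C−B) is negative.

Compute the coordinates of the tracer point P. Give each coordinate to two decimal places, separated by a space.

A=(0,0), D=(9.00,0)
B = A + 4.00·(cos275°, sin275°) = (0.3486, -3.9848)
|BD| = 9.5250
circle(B,10.00) ∩ circle(D,5.00): a=8.6995, h=4.9314
  candidates: C₊=(6.1872,4.1338) cross=46.971; C₋=(10.3133,-4.8244) cross=-46.971
  mode - wants cross < 0 → take C=(10.3133,-4.8244) (cross=-46.971)
ex = (C−B)/|BC| = (0.9965,-0.0840); ey = (0.0840,0.9965)
P = B + 1.91·ex + -0.96·ey = (2.1713,-5.1018)

2.17 -5.10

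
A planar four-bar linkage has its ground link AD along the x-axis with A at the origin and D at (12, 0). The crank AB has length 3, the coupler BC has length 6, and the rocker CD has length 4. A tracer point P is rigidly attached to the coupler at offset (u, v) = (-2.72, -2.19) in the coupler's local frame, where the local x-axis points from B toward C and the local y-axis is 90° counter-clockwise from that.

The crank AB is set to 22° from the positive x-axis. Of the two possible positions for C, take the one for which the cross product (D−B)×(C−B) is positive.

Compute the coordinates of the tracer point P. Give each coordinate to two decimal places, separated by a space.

0.51 -1.53

A=(0,0), D=(12.00,0)
B = A + 3.00·(cos22°, sin22°) = (2.7816, 1.1238)
|BD| = 9.2867
circle(B,6.00) ∩ circle(D,4.00): a=5.7202, h=1.8110
  candidates: C₊=(8.6788,2.2293) cross=16.818; C₋=(8.2405,-1.3661) cross=-16.818
  mode + wants cross > 0 → take C=(8.6788,2.2293) (cross=16.818)
ex = (C−B)/|BC| = (0.9829,0.1842); ey = (-0.1842,0.9829)
P = B + -2.72·ex + -2.19·ey = (0.5116,-1.5298)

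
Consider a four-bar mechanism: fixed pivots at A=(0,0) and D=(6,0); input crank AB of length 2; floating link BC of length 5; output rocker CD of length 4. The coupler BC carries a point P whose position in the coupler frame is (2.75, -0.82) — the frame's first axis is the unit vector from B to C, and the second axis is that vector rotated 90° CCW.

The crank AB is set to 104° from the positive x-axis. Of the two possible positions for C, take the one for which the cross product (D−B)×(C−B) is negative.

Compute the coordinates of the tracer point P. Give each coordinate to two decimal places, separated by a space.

A=(0,0), D=(6.00,0)
B = A + 2.00·(cos104°, sin104°) = (-0.4838, 1.9406)
|BD| = 6.7680
circle(B,5.00) ∩ circle(D,4.00): a=4.0489, h=2.9337
  candidates: C₊=(4.2362,3.5901) cross=19.855; C₋=(2.5539,-2.0308) cross=-19.855
  mode - wants cross < 0 → take C=(2.5539,-2.0308) (cross=-19.855)
ex = (C−B)/|BC| = (0.6075,-0.7943); ey = (0.7943,0.6075)
P = B + 2.75·ex + -0.82·ey = (0.5356,-0.7419)

0.54 -0.74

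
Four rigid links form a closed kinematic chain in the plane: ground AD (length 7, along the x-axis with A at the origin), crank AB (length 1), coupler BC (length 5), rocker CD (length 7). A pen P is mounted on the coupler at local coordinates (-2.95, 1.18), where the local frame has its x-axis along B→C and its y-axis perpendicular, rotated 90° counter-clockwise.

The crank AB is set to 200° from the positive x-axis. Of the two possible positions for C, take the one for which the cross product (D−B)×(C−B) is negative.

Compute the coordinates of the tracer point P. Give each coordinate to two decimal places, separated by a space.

-1.50 2.79

A=(0,0), D=(7.00,0)
B = A + 1.00·(cos200°, sin200°) = (-0.9397, -0.3420)
|BD| = 7.9471
circle(B,5.00) ∩ circle(D,7.00): a=2.4635, h=4.3510
  candidates: C₊=(1.3343,4.1109) cross=34.577; C₋=(1.7088,-4.5829) cross=-34.577
  mode - wants cross < 0 → take C=(1.7088,-4.5829) (cross=-34.577)
ex = (C−B)/|BC| = (0.5297,-0.8482); ey = (0.8482,0.5297)
P = B + -2.95·ex + 1.18·ey = (-1.5015,2.7852)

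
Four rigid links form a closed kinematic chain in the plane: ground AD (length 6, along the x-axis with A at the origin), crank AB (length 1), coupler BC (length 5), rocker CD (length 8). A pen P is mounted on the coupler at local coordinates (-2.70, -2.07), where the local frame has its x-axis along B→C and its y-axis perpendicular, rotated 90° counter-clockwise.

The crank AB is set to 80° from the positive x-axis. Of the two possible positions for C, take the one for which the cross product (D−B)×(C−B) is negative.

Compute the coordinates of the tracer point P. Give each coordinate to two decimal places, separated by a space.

A=(0,0), D=(6.00,0)
B = A + 1.00·(cos80°, sin80°) = (0.1736, 0.9848)
|BD| = 5.9090
circle(B,5.00) ∩ circle(D,8.00): a=-0.3456, h=4.9880
  candidates: C₊=(0.6642,5.9607) cross=29.474; C₋=(-0.9984,-3.8759) cross=-29.474
  mode - wants cross < 0 → take C=(-0.9984,-3.8759) (cross=-29.474)
ex = (C−B)/|BC| = (-0.2344,-0.9721); ey = (0.9721,-0.2344)
P = B + -2.70·ex + -2.07·ey = (-1.2058,4.0948)

-1.21 4.09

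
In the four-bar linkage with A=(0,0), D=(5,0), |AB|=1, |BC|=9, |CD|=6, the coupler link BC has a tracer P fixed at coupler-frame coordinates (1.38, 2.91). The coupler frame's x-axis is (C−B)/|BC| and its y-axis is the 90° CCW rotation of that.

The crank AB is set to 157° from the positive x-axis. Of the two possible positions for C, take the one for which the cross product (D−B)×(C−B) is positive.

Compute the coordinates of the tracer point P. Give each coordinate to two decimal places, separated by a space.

-1.60 3.54

A=(0,0), D=(5.00,0)
B = A + 1.00·(cos157°, sin157°) = (-0.9205, 0.3907)
|BD| = 5.9334
circle(B,9.00) ∩ circle(D,6.00): a=6.7588, h=5.9430
  candidates: C₊=(6.2150,5.8757) cross=35.262; C₋=(5.4323,-5.9844) cross=-35.262
  mode + wants cross > 0 → take C=(6.2150,5.8757) (cross=35.262)
ex = (C−B)/|BC| = (0.7928,0.6094); ey = (-0.6094,0.7928)
P = B + 1.38·ex + 2.91·ey = (-1.5999,3.5389)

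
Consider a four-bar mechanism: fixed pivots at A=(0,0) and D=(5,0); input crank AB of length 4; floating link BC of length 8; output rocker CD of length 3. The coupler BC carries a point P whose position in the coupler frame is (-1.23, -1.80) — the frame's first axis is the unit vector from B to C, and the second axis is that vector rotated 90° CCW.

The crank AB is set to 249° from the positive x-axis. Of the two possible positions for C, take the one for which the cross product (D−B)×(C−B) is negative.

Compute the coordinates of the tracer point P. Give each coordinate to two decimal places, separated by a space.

A=(0,0), D=(5.00,0)
B = A + 4.00·(cos249°, sin249°) = (-1.4335, -3.7343)
|BD| = 7.4387
circle(B,8.00) ∩ circle(D,3.00): a=7.4162, h=2.9999
  candidates: C₊=(3.4746,2.5832) cross=22.316; C₋=(6.4865,-2.6058) cross=-22.316
  mode - wants cross < 0 → take C=(6.4865,-2.6058) (cross=-22.316)
ex = (C−B)/|BC| = (0.9900,0.1411); ey = (-0.1411,0.9900)
P = B + -1.23·ex + -1.80·ey = (-2.3973,-5.6898)

-2.40 -5.69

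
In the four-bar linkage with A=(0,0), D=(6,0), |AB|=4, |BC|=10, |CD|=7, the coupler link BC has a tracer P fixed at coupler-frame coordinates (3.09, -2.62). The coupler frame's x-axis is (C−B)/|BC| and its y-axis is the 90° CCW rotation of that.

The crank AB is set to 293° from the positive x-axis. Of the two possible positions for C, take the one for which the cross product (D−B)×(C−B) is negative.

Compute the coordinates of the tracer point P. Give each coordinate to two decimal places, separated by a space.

A=(0,0), D=(6.00,0)
B = A + 4.00·(cos293°, sin293°) = (1.5629, -3.6820)
|BD| = 5.7658
circle(B,10.00) ∩ circle(D,7.00): a=7.3055, h=6.8286
  candidates: C₊=(2.8242,6.2381) cross=39.372; C₋=(11.5455,-4.2717) cross=-39.372
  mode - wants cross < 0 → take C=(11.5455,-4.2717) (cross=-39.372)
ex = (C−B)/|BC| = (0.9983,-0.0590); ey = (0.0590,0.9983)
P = B + 3.09·ex + -2.62·ey = (4.4931,-6.4797)

4.49 -6.48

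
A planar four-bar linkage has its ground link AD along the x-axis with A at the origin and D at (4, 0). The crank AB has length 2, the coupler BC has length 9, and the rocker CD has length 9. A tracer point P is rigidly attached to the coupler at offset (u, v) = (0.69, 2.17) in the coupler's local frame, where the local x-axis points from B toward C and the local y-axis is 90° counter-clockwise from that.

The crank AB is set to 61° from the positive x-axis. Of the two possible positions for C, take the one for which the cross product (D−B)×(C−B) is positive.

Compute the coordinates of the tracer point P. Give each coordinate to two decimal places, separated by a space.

A=(0,0), D=(4.00,0)
B = A + 2.00·(cos61°, sin61°) = (0.9696, 1.7492)
|BD| = 3.4990
circle(B,9.00) ∩ circle(D,9.00): a=1.7495, h=8.8283
  candidates: C₊=(6.8983,8.5206) cross=30.890; C₋=(-1.9287,-6.7713) cross=-30.890
  mode + wants cross > 0 → take C=(6.8983,8.5206) (cross=30.890)
ex = (C−B)/|BC| = (0.6587,0.7524); ey = (-0.7524,0.6587)
P = B + 0.69·ex + 2.17·ey = (-0.2085,3.6978)

-0.21 3.70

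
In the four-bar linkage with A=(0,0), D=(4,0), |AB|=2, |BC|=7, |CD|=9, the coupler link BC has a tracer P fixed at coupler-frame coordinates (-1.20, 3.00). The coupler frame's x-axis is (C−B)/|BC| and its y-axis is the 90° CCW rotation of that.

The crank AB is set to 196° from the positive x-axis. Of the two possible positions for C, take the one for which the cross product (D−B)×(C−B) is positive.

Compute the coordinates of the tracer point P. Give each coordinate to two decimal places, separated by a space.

A=(0,0), D=(4.00,0)
B = A + 2.00·(cos196°, sin196°) = (-1.9225, -0.5513)
|BD| = 5.9481
circle(B,7.00) ∩ circle(D,9.00): a=0.2841, h=6.9942
  candidates: C₊=(-2.2878,6.4392) cross=41.603; C₋=(-0.9914,-7.4891) cross=-41.603
  mode + wants cross > 0 → take C=(-2.2878,6.4392) (cross=41.603)
ex = (C−B)/|BC| = (-0.0522,0.9986); ey = (-0.9986,-0.0522)
P = B + -1.20·ex + 3.00·ey = (-4.8558,-1.9062)

-4.86 -1.91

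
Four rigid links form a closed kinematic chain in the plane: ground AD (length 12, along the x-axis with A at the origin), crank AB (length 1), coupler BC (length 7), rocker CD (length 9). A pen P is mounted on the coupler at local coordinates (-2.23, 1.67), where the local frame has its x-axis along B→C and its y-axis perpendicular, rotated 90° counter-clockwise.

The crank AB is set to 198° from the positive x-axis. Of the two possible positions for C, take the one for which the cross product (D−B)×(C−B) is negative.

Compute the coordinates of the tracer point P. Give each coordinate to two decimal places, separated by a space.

-1.58 2.41

A=(0,0), D=(12.00,0)
B = A + 1.00·(cos198°, sin198°) = (-0.9511, -0.3090)
|BD| = 12.9547
circle(B,7.00) ∩ circle(D,9.00): a=5.2423, h=4.6388
  candidates: C₊=(4.1791,4.4535) cross=60.094; C₋=(4.4004,-4.8214) cross=-60.094
  mode - wants cross < 0 → take C=(4.4004,-4.8214) (cross=-60.094)
ex = (C−B)/|BC| = (0.7645,-0.6446); ey = (0.6446,0.7645)
P = B + -2.23·ex + 1.67·ey = (-1.5793,2.4052)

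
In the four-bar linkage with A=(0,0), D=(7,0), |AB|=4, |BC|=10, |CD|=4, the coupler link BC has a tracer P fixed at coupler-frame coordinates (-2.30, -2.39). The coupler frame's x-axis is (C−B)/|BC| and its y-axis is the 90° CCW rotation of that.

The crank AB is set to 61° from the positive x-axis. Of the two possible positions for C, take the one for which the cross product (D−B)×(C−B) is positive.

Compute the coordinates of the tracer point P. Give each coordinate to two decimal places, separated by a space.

-1.19 2.39

A=(0,0), D=(7.00,0)
B = A + 4.00·(cos61°, sin61°) = (1.9392, 3.4985)
|BD| = 6.1523
circle(B,10.00) ∩ circle(D,4.00): a=9.9029, h=1.3904
  candidates: C₊=(10.8758,-0.9891) cross=8.554; C₋=(9.2945,-3.2764) cross=-8.554
  mode + wants cross > 0 → take C=(10.8758,-0.9891) (cross=8.554)
ex = (C−B)/|BC| = (0.8937,-0.4488); ey = (0.4488,0.8937)
P = B + -2.30·ex + -2.39·ey = (-1.1887,2.3948)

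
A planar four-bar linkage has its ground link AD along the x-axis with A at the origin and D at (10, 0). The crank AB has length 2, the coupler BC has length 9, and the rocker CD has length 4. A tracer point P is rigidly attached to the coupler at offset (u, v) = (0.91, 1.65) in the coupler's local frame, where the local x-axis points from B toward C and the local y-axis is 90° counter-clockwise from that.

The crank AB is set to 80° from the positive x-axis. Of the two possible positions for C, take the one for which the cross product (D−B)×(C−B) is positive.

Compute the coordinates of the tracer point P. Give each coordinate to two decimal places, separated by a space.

0.88 3.78

A=(0,0), D=(10.00,0)
B = A + 2.00·(cos80°, sin80°) = (0.3473, 1.9696)
|BD| = 9.8516
circle(B,9.00) ∩ circle(D,4.00): a=8.2248, h=3.6542
  candidates: C₊=(9.1366,3.9057) cross=36.000; C₋=(7.6754,-3.2552) cross=-36.000
  mode + wants cross > 0 → take C=(9.1366,3.9057) (cross=36.000)
ex = (C−B)/|BC| = (0.9766,0.2151); ey = (-0.2151,0.9766)
P = B + 0.91·ex + 1.65·ey = (0.8810,3.7767)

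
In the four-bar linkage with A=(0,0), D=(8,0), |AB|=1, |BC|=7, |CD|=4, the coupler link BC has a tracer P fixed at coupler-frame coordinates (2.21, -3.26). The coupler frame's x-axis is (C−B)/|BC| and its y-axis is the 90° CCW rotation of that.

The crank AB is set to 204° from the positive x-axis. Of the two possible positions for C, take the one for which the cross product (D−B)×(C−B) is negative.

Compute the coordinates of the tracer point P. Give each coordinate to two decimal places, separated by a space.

-0.16 -4.27

A=(0,0), D=(8.00,0)
B = A + 1.00·(cos204°, sin204°) = (-0.9135, -0.4067)
|BD| = 8.9228
circle(B,7.00) ∩ circle(D,4.00): a=6.3106, h=3.0292
  candidates: C₊=(5.2524,2.9070) cross=27.029; C₋=(5.5286,-3.1452) cross=-27.029
  mode - wants cross < 0 → take C=(5.5286,-3.1452) (cross=-27.029)
ex = (C−B)/|BC| = (0.9203,-0.3912); ey = (0.3912,0.9203)
P = B + 2.21·ex + -3.26·ey = (-0.1550,-4.2715)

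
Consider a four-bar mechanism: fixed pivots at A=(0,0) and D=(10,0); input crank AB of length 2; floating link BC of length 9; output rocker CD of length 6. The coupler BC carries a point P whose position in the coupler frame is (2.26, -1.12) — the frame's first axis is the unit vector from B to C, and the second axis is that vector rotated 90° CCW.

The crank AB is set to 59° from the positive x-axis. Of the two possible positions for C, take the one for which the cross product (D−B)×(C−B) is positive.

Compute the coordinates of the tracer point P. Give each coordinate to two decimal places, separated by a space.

3.55 1.78

A=(0,0), D=(10.00,0)
B = A + 2.00·(cos59°, sin59°) = (1.0301, 1.7143)
|BD| = 9.1323
circle(B,9.00) ∩ circle(D,6.00): a=7.0299, h=5.6196
  candidates: C₊=(8.9900,5.9144) cross=51.320; C₋=(6.8801,-5.1251) cross=-51.320
  mode + wants cross > 0 → take C=(8.9900,5.9144) (cross=51.320)
ex = (C−B)/|BC| = (0.8844,0.4667); ey = (-0.4667,0.8844)
P = B + 2.26·ex + -1.12·ey = (3.5516,1.7784)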